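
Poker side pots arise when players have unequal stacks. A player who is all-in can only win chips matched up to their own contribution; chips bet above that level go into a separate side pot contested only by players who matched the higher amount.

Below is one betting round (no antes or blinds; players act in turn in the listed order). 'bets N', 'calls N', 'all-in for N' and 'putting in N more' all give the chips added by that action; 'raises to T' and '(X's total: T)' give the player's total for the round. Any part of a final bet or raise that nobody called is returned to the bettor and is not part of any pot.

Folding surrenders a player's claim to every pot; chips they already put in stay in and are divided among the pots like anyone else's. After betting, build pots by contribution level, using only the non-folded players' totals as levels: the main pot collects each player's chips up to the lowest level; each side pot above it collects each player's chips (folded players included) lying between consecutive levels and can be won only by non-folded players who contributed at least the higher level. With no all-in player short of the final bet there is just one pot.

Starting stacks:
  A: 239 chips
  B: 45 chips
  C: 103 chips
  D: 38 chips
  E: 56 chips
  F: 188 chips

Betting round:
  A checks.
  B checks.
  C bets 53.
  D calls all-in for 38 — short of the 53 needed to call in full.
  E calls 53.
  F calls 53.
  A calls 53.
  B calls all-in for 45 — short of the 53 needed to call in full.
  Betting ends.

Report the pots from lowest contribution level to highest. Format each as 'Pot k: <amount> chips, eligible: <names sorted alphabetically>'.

Pot 1: 228 chips, eligible: A, B, C, D, E, F
Pot 2: 35 chips, eligible: A, B, C, E, F
Pot 3: 32 chips, eligible: A, C, E, F

Derivation:
Contributions: A=53, B=45, C=53, D=38, E=53, F=53
Pot levels (distinct totals of non-folded players): 38, 45, 53
Layer 1-38: 38 each from A, B, C, D, E, F = 38*6 = 228 chips; eligible A, B, C, D, E, F
Layer 39-45: 7 each from A, B, C, E, F = 7*5 = 35 chips; eligible A, B, C, E, F
Layer 46-53: 8 each from A, C, E, F = 8*4 = 32 chips; eligible A, C, E, F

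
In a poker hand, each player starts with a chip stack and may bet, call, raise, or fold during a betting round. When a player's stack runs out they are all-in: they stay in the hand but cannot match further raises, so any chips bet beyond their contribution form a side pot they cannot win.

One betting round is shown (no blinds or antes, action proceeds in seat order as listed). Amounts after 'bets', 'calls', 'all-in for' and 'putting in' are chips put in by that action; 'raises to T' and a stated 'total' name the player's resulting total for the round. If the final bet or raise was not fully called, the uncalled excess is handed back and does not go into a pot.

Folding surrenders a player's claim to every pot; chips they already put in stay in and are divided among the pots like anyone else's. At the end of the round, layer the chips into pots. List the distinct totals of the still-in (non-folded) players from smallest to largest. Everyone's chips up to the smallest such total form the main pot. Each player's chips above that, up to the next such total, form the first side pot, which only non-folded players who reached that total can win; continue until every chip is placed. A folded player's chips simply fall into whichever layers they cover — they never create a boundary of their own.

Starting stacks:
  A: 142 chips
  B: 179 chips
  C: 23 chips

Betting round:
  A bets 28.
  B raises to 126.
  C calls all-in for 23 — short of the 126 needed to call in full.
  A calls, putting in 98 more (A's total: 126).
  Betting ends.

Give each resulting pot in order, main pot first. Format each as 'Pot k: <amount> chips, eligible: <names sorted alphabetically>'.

Pot 1: 69 chips, eligible: A, B, C
Pot 2: 206 chips, eligible: A, B

Derivation:
Contributions: A=126, B=126, C=23
Pot levels (distinct totals of non-folded players): 23, 126
Layer 1-23: 23 each from A, B, C = 23*3 = 69 chips; eligible A, B, C
Layer 24-126: 103 each from A, B = 103*2 = 206 chips; eligible A, B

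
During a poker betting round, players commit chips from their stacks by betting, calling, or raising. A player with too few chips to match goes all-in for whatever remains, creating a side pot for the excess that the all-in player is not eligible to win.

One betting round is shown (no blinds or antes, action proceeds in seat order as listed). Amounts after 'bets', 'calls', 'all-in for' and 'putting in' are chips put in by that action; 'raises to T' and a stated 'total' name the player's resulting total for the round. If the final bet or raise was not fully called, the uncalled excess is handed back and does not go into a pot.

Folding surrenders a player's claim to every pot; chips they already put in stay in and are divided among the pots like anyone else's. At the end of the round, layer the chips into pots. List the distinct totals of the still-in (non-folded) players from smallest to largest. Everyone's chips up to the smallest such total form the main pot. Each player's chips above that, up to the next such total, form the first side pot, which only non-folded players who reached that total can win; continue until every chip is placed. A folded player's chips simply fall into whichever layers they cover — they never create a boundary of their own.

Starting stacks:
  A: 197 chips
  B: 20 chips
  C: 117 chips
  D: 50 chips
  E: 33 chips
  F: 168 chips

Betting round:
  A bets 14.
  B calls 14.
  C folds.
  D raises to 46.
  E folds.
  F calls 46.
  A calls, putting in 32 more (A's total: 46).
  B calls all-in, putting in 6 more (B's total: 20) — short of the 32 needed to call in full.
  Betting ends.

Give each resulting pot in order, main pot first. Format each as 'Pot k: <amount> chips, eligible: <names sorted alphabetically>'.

Contributions: A=46, B=20, D=46, F=46
Folded: C, E
Pot levels (distinct totals of non-folded players): 20, 46
Layer 1-20: 20 each from A, B, D, F = 20*4 = 80 chips; eligible A, B, D, F
Layer 21-46: 26 each from A, D, F = 26*3 = 78 chips; eligible A, D, F

Pot 1: 80 chips, eligible: A, B, D, F
Pot 2: 78 chips, eligible: A, D, F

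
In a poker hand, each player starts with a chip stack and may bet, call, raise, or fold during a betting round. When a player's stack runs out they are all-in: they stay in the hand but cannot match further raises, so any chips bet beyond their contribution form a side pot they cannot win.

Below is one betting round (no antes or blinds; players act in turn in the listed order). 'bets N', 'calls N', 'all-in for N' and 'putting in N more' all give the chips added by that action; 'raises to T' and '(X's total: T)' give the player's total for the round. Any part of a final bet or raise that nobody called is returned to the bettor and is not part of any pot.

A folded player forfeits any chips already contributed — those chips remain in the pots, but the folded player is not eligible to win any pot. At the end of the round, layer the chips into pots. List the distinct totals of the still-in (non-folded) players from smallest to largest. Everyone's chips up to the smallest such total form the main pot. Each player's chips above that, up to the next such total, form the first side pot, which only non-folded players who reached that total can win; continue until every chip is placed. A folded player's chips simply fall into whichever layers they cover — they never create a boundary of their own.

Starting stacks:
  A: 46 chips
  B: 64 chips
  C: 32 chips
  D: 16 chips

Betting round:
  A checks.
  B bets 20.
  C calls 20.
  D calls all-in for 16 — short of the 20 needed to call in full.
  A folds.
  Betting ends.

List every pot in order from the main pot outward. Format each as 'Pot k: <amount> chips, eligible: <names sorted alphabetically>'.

Pot 1: 48 chips, eligible: B, C, D
Pot 2: 8 chips, eligible: B, C

Derivation:
Contributions: B=20, C=20, D=16
Folded: A
Pot levels (distinct totals of non-folded players): 16, 20
Layer 1-16: 16 each from B, C, D = 16*3 = 48 chips; eligible B, C, D
Layer 17-20: 4 each from B, C = 4*2 = 8 chips; eligible B, C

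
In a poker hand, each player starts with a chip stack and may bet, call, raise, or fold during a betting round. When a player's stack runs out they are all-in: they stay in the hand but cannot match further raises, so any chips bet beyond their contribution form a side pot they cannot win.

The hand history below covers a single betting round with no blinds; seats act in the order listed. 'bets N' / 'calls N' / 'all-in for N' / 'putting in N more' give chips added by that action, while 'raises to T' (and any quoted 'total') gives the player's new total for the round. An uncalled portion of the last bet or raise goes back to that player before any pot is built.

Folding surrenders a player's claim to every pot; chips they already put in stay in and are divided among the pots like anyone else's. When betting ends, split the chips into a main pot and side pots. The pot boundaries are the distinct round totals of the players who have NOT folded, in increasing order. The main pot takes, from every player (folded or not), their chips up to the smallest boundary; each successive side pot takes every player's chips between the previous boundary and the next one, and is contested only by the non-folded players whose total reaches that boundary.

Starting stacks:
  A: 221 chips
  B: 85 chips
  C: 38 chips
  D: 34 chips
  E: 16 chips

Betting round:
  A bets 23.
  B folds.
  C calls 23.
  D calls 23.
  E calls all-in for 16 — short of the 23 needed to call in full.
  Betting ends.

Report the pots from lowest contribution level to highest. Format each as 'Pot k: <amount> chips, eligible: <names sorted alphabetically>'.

Contributions: A=23, C=23, D=23, E=16
Folded: B
Pot levels (distinct totals of non-folded players): 16, 23
Layer 1-16: 16 each from A, C, D, E = 16*4 = 64 chips; eligible A, C, D, E
Layer 17-23: 7 each from A, C, D = 7*3 = 21 chips; eligible A, C, D

Pot 1: 64 chips, eligible: A, C, D, E
Pot 2: 21 chips, eligible: A, C, D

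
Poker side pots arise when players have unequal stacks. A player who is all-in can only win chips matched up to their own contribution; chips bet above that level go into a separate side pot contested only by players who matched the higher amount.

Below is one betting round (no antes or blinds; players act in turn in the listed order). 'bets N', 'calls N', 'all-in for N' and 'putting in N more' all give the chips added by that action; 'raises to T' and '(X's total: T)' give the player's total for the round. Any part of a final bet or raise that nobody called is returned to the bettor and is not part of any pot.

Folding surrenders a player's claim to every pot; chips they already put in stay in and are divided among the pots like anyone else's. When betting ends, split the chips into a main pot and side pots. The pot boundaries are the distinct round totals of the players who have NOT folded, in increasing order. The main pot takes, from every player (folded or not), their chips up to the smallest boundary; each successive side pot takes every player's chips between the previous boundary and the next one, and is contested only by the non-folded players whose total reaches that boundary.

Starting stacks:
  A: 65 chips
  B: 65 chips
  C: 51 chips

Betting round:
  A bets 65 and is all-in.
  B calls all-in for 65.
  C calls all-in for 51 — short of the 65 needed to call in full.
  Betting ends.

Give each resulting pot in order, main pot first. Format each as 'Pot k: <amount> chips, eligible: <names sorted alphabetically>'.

Contributions: A=65, B=65, C=51
Pot levels (distinct totals of non-folded players): 51, 65
Layer 1-51: 51 each from A, B, C = 51*3 = 153 chips; eligible A, B, C
Layer 52-65: 14 each from A, B = 14*2 = 28 chips; eligible A, B

Pot 1: 153 chips, eligible: A, B, C
Pot 2: 28 chips, eligible: A, B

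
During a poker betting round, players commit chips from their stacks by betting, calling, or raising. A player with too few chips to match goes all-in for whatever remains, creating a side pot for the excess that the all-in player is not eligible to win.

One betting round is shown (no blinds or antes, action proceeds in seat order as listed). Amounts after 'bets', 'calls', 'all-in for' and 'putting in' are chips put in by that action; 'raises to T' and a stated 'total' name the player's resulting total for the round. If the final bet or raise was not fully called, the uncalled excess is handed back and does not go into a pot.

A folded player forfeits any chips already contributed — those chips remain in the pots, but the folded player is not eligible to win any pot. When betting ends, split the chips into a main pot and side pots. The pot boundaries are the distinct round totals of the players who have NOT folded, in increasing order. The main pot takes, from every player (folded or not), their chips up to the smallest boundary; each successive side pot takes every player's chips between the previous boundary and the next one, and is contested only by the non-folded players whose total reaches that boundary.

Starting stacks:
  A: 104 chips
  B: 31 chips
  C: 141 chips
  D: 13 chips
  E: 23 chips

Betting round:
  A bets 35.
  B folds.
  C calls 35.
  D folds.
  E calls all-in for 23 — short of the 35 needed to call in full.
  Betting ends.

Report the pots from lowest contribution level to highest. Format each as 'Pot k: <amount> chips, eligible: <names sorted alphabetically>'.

Contributions: A=35, C=35, E=23
Folded: B, D
Pot levels (distinct totals of non-folded players): 23, 35
Layer 1-23: 23 each from A, C, E = 23*3 = 69 chips; eligible A, C, E
Layer 24-35: 12 each from A, C = 12*2 = 24 chips; eligible A, C

Pot 1: 69 chips, eligible: A, C, E
Pot 2: 24 chips, eligible: A, C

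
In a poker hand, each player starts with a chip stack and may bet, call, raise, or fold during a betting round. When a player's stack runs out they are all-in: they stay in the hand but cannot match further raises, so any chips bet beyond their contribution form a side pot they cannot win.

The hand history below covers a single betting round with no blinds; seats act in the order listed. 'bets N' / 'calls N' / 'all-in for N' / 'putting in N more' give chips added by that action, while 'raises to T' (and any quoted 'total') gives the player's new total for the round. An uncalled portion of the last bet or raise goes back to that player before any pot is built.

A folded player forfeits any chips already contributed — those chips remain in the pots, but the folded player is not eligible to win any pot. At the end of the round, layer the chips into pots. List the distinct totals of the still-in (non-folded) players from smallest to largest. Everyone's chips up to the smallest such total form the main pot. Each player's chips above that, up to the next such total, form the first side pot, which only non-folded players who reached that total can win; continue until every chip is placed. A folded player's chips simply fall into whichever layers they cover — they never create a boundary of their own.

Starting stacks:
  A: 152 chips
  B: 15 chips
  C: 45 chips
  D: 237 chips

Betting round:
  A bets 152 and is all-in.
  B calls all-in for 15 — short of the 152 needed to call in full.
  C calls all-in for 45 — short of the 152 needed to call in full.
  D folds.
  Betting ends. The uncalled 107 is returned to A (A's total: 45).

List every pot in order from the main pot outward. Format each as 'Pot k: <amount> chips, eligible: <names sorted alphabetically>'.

Pot 1: 45 chips, eligible: A, B, C
Pot 2: 60 chips, eligible: A, C

Derivation:
Contributions (after 107 returned to A): A=45, B=15, C=45
Folded: D
Pot levels (distinct totals of non-folded players): 15, 45
Layer 1-15: 15 each from A, B, C = 15*3 = 45 chips; eligible A, B, C
Layer 16-45: 30 each from A, C = 30*2 = 60 chips; eligible A, C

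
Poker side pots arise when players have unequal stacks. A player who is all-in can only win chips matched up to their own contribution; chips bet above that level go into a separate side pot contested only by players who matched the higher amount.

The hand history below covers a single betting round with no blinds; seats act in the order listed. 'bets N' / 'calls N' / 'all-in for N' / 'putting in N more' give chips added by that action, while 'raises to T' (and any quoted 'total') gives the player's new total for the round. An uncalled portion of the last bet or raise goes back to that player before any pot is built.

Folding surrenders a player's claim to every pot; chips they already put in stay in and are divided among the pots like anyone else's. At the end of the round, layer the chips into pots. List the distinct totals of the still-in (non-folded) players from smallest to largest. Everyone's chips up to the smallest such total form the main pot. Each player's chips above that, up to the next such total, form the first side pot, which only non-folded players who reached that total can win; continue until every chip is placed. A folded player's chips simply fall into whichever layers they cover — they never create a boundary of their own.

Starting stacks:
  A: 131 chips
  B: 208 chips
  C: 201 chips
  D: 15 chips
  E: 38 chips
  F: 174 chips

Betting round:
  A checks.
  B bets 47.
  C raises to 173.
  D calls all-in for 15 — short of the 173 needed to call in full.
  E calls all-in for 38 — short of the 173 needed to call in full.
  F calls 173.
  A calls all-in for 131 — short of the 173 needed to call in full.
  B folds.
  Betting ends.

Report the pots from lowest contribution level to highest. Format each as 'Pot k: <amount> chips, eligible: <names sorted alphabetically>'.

Pot 1: 90 chips, eligible: A, C, D, E, F
Pot 2: 115 chips, eligible: A, C, E, F
Pot 3: 288 chips, eligible: A, C, F
Pot 4: 84 chips, eligible: C, F

Derivation:
Contributions: A=131, B=47, C=173, D=15, E=38, F=173
Folded: B
Pot levels (distinct totals of non-folded players): 15, 38, 131, 173
Layer 1-15: 15 each from A, B, C, D, E, F = 15*6 = 90 chips; eligible A, C, D, E, F
Layer 16-38: 23 each from A, B, C, E, F = 23*5 = 115 chips; eligible A, C, E, F
Layer 39-131: A 93 + B 9 + C 93 + F 93 = 288 chips; eligible A, C, F
Layer 132-173: 42 each from C, F = 42*2 = 84 chips; eligible C, F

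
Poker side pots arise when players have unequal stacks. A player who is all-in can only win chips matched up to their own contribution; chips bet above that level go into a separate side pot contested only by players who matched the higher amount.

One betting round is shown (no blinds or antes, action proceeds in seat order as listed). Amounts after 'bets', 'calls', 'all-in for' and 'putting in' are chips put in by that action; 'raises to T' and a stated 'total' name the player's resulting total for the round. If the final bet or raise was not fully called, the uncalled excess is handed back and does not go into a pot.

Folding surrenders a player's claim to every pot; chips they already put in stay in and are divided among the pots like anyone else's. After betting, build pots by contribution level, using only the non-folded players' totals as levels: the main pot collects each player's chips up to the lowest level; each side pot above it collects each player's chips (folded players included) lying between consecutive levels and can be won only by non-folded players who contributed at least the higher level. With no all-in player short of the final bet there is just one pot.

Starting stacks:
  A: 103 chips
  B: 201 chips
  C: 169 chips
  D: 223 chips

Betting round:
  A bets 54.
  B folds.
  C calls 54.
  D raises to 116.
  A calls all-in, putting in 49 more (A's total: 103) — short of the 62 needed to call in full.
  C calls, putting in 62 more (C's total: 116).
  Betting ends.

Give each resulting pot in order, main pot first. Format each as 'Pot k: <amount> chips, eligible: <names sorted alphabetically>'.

Pot 1: 309 chips, eligible: A, C, D
Pot 2: 26 chips, eligible: C, D

Derivation:
Contributions: A=103, C=116, D=116
Folded: B
Pot levels (distinct totals of non-folded players): 103, 116
Layer 1-103: 103 each from A, C, D = 103*3 = 309 chips; eligible A, C, D
Layer 104-116: 13 each from C, D = 13*2 = 26 chips; eligible C, D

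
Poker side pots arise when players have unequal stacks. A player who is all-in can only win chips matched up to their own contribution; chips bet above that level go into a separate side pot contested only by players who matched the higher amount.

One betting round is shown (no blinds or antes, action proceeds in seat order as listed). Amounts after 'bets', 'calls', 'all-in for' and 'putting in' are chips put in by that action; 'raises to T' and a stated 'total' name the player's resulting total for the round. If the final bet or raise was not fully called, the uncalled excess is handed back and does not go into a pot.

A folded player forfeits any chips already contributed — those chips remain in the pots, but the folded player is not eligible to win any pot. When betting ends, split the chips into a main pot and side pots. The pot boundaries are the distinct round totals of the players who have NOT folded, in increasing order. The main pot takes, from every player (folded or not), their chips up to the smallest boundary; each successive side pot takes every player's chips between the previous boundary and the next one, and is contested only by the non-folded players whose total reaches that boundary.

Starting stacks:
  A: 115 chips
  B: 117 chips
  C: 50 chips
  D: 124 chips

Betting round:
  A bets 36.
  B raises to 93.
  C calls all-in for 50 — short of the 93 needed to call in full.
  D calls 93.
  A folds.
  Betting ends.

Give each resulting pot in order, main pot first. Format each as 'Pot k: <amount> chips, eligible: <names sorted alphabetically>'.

Contributions: A=36, B=93, C=50, D=93
Folded: A
Pot levels (distinct totals of non-folded players): 50, 93
Layer 1-50: A 36 + B 50 + C 50 + D 50 = 186 chips; eligible B, C, D
Layer 51-93: 43 each from B, D = 43*2 = 86 chips; eligible B, D

Pot 1: 186 chips, eligible: B, C, D
Pot 2: 86 chips, eligible: B, D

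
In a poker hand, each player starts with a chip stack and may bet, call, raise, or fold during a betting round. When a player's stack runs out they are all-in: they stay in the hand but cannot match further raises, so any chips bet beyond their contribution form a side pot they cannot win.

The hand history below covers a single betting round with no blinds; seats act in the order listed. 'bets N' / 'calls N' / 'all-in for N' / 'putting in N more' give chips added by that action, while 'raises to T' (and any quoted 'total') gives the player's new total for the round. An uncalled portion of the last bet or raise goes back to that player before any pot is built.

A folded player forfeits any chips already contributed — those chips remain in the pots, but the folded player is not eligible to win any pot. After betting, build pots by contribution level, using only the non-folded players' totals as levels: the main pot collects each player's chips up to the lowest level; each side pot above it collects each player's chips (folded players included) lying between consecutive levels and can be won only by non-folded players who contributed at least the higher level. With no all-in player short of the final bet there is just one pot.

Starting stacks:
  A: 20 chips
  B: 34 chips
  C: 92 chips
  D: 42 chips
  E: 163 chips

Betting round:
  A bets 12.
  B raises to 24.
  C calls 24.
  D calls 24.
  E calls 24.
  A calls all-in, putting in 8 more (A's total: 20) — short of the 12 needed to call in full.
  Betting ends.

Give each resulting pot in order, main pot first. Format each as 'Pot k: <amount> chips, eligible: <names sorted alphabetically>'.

Contributions: A=20, B=24, C=24, D=24, E=24
Pot levels (distinct totals of non-folded players): 20, 24
Layer 1-20: 20 each from A, B, C, D, E = 20*5 = 100 chips; eligible A, B, C, D, E
Layer 21-24: 4 each from B, C, D, E = 4*4 = 16 chips; eligible B, C, D, E

Pot 1: 100 chips, eligible: A, B, C, D, E
Pot 2: 16 chips, eligible: B, C, D, E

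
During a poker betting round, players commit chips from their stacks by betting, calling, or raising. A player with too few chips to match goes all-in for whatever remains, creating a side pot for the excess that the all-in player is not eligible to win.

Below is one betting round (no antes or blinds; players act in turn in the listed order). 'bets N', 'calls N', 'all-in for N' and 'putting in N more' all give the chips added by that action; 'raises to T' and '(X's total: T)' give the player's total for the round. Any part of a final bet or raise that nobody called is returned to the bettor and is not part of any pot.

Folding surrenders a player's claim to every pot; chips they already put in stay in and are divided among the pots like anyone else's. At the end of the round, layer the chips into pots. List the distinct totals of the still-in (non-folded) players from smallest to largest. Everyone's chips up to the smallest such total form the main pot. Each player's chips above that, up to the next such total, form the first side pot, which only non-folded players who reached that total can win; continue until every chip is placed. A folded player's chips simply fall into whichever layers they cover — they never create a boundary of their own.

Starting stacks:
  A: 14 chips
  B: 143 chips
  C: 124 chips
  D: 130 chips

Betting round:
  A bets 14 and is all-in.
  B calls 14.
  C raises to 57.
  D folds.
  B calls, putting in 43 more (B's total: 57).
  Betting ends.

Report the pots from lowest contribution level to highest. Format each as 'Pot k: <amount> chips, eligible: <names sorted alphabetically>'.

Contributions: A=14, B=57, C=57
Folded: D
Pot levels (distinct totals of non-folded players): 14, 57
Layer 1-14: 14 each from A, B, C = 14*3 = 42 chips; eligible A, B, C
Layer 15-57: 43 each from B, C = 43*2 = 86 chips; eligible B, C

Pot 1: 42 chips, eligible: A, B, C
Pot 2: 86 chips, eligible: B, C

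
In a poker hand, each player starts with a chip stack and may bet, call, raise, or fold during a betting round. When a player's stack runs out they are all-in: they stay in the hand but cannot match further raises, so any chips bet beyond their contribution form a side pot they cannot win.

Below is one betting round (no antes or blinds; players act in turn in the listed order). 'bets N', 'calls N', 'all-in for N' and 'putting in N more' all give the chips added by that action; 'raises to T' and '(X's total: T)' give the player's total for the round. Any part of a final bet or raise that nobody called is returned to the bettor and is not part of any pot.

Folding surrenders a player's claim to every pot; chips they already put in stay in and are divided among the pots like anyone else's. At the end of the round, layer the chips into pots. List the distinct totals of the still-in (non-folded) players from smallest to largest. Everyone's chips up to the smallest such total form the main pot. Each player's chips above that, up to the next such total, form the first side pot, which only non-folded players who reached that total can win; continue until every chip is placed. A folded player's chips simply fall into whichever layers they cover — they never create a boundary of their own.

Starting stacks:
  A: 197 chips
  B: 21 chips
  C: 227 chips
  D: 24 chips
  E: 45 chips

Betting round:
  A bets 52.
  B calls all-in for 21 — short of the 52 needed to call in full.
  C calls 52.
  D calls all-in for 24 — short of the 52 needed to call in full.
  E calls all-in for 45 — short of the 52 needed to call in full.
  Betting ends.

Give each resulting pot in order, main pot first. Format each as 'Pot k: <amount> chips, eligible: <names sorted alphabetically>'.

Pot 1: 105 chips, eligible: A, B, C, D, E
Pot 2: 12 chips, eligible: A, C, D, E
Pot 3: 63 chips, eligible: A, C, E
Pot 4: 14 chips, eligible: A, C

Derivation:
Contributions: A=52, B=21, C=52, D=24, E=45
Pot levels (distinct totals of non-folded players): 21, 24, 45, 52
Layer 1-21: 21 each from A, B, C, D, E = 21*5 = 105 chips; eligible A, B, C, D, E
Layer 22-24: 3 each from A, C, D, E = 3*4 = 12 chips; eligible A, C, D, E
Layer 25-45: 21 each from A, C, E = 21*3 = 63 chips; eligible A, C, E
Layer 46-52: 7 each from A, C = 7*2 = 14 chips; eligible A, C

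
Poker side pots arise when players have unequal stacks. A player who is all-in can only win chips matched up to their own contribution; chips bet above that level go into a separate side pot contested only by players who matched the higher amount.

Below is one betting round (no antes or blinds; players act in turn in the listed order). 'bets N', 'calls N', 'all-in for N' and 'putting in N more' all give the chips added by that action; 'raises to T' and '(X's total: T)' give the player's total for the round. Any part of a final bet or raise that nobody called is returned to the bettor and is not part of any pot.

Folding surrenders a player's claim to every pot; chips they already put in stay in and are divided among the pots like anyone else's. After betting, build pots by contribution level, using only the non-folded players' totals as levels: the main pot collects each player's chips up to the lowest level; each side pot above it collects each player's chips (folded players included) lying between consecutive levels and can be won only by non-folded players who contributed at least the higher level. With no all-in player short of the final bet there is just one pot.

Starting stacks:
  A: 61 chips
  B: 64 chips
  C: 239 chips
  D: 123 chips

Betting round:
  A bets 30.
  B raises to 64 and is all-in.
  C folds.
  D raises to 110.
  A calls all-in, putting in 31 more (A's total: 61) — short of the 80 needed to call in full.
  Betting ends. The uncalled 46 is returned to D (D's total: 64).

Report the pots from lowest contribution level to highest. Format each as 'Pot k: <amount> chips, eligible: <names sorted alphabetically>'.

Pot 1: 183 chips, eligible: A, B, D
Pot 2: 6 chips, eligible: B, D

Derivation:
Contributions (after 46 returned to D): A=61, B=64, D=64
Folded: C
Pot levels (distinct totals of non-folded players): 61, 64
Layer 1-61: 61 each from A, B, D = 61*3 = 183 chips; eligible A, B, D
Layer 62-64: 3 each from B, D = 3*2 = 6 chips; eligible B, D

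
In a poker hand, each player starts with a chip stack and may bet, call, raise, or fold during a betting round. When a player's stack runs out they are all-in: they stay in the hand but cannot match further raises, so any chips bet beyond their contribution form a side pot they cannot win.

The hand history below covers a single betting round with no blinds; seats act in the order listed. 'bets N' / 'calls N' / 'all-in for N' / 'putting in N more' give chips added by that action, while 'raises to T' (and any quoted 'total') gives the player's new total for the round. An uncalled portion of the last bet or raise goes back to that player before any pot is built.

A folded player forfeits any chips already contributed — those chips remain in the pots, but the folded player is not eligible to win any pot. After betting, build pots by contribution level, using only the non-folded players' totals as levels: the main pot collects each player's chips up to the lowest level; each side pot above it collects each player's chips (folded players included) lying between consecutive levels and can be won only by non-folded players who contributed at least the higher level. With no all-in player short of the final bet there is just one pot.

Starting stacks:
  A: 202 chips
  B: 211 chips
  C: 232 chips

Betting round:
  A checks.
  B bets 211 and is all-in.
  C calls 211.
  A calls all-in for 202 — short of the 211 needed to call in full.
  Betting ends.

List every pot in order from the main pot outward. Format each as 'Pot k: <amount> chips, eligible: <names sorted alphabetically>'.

Contributions: A=202, B=211, C=211
Pot levels (distinct totals of non-folded players): 202, 211
Layer 1-202: 202 each from A, B, C = 202*3 = 606 chips; eligible A, B, C
Layer 203-211: 9 each from B, C = 9*2 = 18 chips; eligible B, C

Pot 1: 606 chips, eligible: A, B, C
Pot 2: 18 chips, eligible: B, C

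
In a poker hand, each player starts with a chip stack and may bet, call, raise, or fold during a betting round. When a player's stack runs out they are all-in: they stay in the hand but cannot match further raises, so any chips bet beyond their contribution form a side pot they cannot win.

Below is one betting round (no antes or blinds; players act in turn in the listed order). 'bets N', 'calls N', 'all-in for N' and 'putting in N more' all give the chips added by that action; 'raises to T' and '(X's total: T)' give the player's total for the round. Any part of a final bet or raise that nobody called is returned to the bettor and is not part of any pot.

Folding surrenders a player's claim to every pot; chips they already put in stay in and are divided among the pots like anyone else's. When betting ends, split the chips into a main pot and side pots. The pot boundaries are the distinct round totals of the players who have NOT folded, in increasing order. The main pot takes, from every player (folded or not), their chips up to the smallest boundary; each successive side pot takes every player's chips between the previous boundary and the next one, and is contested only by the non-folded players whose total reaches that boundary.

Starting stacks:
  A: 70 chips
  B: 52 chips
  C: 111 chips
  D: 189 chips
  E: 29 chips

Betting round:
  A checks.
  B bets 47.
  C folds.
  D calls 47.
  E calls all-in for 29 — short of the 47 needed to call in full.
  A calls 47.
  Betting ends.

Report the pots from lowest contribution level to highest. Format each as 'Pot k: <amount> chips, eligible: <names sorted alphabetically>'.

Pot 1: 116 chips, eligible: A, B, D, E
Pot 2: 54 chips, eligible: A, B, D

Derivation:
Contributions: A=47, B=47, D=47, E=29
Folded: C
Pot levels (distinct totals of non-folded players): 29, 47
Layer 1-29: 29 each from A, B, D, E = 29*4 = 116 chips; eligible A, B, D, E
Layer 30-47: 18 each from A, B, D = 18*3 = 54 chips; eligible A, B, D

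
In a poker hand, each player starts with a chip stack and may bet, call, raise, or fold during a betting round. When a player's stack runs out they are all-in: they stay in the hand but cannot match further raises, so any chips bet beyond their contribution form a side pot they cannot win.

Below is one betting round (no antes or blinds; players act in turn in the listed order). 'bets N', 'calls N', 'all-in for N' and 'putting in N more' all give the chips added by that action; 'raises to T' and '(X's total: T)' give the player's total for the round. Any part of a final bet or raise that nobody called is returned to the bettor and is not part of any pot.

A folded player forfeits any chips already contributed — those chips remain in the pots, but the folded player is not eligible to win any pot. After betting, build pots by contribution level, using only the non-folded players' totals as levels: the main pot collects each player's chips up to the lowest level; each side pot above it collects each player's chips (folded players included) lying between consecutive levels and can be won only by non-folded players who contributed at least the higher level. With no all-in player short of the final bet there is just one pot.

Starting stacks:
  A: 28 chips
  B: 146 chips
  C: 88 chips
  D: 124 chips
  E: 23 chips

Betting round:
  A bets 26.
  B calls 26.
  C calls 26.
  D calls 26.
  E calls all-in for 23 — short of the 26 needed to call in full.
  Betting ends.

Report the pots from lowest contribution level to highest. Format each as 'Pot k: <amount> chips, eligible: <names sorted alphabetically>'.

Pot 1: 115 chips, eligible: A, B, C, D, E
Pot 2: 12 chips, eligible: A, B, C, D

Derivation:
Contributions: A=26, B=26, C=26, D=26, E=23
Pot levels (distinct totals of non-folded players): 23, 26
Layer 1-23: 23 each from A, B, C, D, E = 23*5 = 115 chips; eligible A, B, C, D, E
Layer 24-26: 3 each from A, B, C, D = 3*4 = 12 chips; eligible A, B, C, D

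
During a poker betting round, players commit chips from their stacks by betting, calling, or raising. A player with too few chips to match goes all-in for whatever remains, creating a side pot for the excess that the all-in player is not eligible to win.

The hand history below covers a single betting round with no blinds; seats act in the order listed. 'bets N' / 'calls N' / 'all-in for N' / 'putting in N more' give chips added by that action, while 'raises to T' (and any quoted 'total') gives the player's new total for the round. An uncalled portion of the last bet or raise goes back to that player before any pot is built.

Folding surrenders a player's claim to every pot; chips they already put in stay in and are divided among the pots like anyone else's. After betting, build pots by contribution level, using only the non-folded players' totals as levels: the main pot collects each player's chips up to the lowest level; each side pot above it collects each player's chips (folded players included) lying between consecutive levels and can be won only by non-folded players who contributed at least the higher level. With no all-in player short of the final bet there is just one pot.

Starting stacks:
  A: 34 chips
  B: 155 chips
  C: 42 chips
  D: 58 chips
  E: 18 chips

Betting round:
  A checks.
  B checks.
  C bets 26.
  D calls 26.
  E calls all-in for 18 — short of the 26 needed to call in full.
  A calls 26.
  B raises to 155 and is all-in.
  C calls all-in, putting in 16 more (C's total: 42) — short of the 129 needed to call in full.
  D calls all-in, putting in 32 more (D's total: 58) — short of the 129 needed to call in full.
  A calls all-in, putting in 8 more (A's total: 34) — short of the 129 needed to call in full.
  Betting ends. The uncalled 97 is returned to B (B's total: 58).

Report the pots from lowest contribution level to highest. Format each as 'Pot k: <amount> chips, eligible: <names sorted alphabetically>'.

Contributions (after 97 returned to B): A=34, B=58, C=42, D=58, E=18
Pot levels (distinct totals of non-folded players): 18, 34, 42, 58
Layer 1-18: 18 each from A, B, C, D, E = 18*5 = 90 chips; eligible A, B, C, D, E
Layer 19-34: 16 each from A, B, C, D = 16*4 = 64 chips; eligible A, B, C, D
Layer 35-42: 8 each from B, C, D = 8*3 = 24 chips; eligible B, C, D
Layer 43-58: 16 each from B, D = 16*2 = 32 chips; eligible B, D

Pot 1: 90 chips, eligible: A, B, C, D, E
Pot 2: 64 chips, eligible: A, B, C, D
Pot 3: 24 chips, eligible: B, C, D
Pot 4: 32 chips, eligible: B, D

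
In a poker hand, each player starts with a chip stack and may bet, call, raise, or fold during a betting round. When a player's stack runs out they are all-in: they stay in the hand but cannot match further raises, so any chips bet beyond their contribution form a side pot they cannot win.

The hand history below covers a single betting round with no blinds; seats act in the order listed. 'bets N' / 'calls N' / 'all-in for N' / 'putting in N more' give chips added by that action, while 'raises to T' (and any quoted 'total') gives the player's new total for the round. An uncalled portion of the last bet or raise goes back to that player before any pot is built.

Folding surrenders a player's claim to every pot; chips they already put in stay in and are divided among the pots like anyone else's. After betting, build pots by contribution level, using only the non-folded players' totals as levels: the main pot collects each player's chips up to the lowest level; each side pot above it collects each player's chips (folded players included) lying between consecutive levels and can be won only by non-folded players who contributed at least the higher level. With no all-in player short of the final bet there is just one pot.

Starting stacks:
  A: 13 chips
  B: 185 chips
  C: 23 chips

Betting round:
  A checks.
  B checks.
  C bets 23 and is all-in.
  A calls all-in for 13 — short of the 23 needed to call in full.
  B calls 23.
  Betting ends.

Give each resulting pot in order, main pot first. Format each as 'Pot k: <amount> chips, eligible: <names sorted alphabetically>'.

Pot 1: 39 chips, eligible: A, B, C
Pot 2: 20 chips, eligible: B, C

Derivation:
Contributions: A=13, B=23, C=23
Pot levels (distinct totals of non-folded players): 13, 23
Layer 1-13: 13 each from A, B, C = 13*3 = 39 chips; eligible A, B, C
Layer 14-23: 10 each from B, C = 10*2 = 20 chips; eligible B, C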